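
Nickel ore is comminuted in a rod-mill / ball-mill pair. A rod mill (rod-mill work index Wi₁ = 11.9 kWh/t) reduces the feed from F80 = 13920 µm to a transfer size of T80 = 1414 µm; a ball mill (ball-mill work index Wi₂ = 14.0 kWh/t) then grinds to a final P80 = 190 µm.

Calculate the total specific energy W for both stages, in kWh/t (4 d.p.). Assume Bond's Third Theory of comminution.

Bond: W = 10·Wi·(1/√P80 − 1/√F80)
Stage 1 (13920→1414 µm, Wi₁=11.9): W₁ = 10·11.9·(0.026593 − 0.008476) = 2.1560 kWh/t
Stage 2 (1414→190 µm, Wi₂=14.0): W₂ = 10·14.0·(0.072548 − 0.026593) = 6.4336 kWh/t
W = W₁ + W₂ = 2.1560 + 6.4336 = 8.5896 kWh/t

W = 8.5896 kWh/t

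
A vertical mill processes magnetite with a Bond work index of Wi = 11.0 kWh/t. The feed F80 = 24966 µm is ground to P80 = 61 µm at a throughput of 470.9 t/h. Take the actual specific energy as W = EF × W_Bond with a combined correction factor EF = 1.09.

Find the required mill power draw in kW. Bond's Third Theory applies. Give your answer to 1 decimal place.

W = 10 Wi (1/√P80 − 1/√F80)  [Bond]
W = 10·11.0·(1/√61 − 1/√24966) = 10·11.0·(0.121708) = 13.3879 kWh/t
W_actual = 1.09 × 13.3879 = 14.5928 kWh/t
Mill draw = 14.5928 × 470.9 = 6871.7 kW

P = 6871.7 kW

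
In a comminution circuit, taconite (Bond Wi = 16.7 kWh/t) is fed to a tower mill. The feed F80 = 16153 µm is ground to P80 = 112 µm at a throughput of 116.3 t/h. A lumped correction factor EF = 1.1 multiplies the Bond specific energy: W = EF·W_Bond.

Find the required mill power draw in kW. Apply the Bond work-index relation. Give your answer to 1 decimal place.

Bond:  W = 10 Wi (1/√P − 1/√F)
W = 10·16.7·(1/√112 − 1/√16153) = 10·16.7·(0.086623) = 14.4660 kWh/t
With EF = 1.1: W = 14.4660·1.1 = 15.9126 kWh/t
Mill draw = 15.9126 × 116.3 = 1850.6 kW

P = 1850.6 kW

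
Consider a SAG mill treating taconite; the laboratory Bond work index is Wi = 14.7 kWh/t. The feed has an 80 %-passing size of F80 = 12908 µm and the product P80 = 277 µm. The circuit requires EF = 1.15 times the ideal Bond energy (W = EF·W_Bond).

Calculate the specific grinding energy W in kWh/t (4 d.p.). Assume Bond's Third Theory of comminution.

W_Bond = 10·Wi·(1/√P₈₀ − 1/√F₈₀)
1/√277 = 0.060084;  1/√12908 = 0.008802
W = 10·14.7·(0.060084 − 0.008802) = 7.5385 kWh/t
Corrected W = EF·W_Bond = 1.15·7.5385 = 8.6693 kWh/t

W = 8.6693 kWh/t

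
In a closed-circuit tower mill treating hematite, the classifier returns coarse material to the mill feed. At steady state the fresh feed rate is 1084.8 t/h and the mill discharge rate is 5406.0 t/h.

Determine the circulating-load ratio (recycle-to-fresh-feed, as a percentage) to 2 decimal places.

CL = 398.34 %

Discharge = new feed + return, hence
R = M − F = 5406.0 − 1084.8 = 4321.2 t/h
CL = 100·R/F = 100·4321.2/1084.8 = 398.34 %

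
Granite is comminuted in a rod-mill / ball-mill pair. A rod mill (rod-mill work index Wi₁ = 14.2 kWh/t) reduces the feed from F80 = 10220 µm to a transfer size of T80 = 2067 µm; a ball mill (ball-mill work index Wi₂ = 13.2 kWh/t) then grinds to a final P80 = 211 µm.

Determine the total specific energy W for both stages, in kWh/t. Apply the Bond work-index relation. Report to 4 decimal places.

W = 10 Wi (1/√P80 − 1/√F80)  [Bond]
Stage 1 (10220→2067 µm, Wi₁=14.2): W₁ = 10·14.2·(0.021995 − 0.009892) = 1.7187 kWh/t
Stage 2 (2067→211 µm, Wi₂=13.2): W₂ = 10·13.2·(0.068843 − 0.021995) = 6.1839 kWh/t
W = W₁ + W₂ = 1.7187 + 6.1839 = 7.9026 kWh/t

W = 7.9026 kWh/t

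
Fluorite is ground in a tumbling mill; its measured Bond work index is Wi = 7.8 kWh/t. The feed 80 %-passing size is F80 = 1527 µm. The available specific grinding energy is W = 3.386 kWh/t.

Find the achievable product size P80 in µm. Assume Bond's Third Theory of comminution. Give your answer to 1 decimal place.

Bond:  W = 10 Wi (1/√P − 1/√F)
⇒ 1/√P80 = W/(10 Wi) + 1/√F80
  = 3.3860/(10·7.8) + 1/√1527 = 0.043410 + 0.025591 = 0.069001
P80 = (1/0.069001)² = 14.4926² = 210.03 µm

P80 = 210.0 µm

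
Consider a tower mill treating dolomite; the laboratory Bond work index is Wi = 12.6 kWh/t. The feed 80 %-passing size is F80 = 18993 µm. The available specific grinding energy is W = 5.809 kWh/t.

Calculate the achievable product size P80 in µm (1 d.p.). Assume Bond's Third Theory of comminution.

P80 = 351.2 µm

Bond: W = 10·Wi·(1/√P80 − 1/√F80)
P80^-0.5 = F80^-0.5 + W/(10 Wi)
  = 5.8090/(10·12.6) + 1/√18993 = 0.046103 + 0.007256 = 0.053359
P80 = (1/0.053359)² = 18.7409² = 351.22 µm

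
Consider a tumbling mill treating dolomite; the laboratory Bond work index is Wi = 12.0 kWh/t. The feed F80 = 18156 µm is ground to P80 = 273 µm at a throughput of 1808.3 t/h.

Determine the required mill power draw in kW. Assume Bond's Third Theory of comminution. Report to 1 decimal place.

W = 10 Wi / √P80 − 10 Wi / √F80
W = 10·12.0·(1/√273 − 1/√18156) = 10·12.0·(0.053101) = 6.3722 kWh/t
Mill draw = 6.3722 × 1808.3 = 11522.8 kW

P = 11522.8 kW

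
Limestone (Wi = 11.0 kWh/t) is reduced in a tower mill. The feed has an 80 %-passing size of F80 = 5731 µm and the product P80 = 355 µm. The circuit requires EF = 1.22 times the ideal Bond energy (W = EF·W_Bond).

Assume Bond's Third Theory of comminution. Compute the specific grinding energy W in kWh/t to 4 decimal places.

W = 5.3499 kWh/t

W = 10 Wi / √P80 − 10 Wi / √F80
1/√355 = 0.053074;  1/√5731 = 0.013209
W = 10·11.0·(0.053074 − 0.013209) = 4.3852 kWh/t
W_actual = 1.22 × 4.3852 = 5.3499 kWh/t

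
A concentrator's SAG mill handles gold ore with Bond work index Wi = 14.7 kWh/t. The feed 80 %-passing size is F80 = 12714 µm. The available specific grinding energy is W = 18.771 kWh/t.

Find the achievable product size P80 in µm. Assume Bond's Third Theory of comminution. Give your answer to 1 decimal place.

P80 = 53.6 µm

W = 10·Wi·[P80^(−½) − F80^(−½)]
P80^-0.5 = F80^-0.5 + W/(10 Wi)
  = 18.7710/(10·14.7) + 1/√12714 = 0.127694 + 0.008869 = 0.136563
P80 = (1/0.136563)² = 7.3227² = 53.62 µm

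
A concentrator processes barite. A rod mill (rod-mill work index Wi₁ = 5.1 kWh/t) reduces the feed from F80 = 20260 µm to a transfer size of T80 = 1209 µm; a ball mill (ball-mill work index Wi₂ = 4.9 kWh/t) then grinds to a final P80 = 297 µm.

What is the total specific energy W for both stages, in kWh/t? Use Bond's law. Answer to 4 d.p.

Bond:  W = 10 Wi (1/√P − 1/√F)
Stage 1 (20260→1209 µm, Wi₁=5.1): W₁ = 10·5.1·(0.028760 − 0.007026) = 1.1085 kWh/t
Stage 2 (1209→297 µm, Wi₂=4.9): W₂ = 10·4.9·(0.058026 − 0.028760) = 1.4340 kWh/t
W = W₁ + W₂ = 1.1085 + 1.4340 = 2.5425 kWh/t

W = 2.5425 kWh/t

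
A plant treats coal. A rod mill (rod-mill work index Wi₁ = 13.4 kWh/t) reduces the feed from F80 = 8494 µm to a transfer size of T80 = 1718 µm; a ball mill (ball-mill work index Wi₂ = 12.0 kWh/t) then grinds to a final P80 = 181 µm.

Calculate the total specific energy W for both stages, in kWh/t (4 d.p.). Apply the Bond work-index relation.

W = 7.8033 kWh/t

W = 10 Wi (P80^-0.5 − F80^-0.5)
Stage 1 (8494→1718 µm, Wi₁=13.4): W₁ = 10·13.4·(0.024126 − 0.010850) = 1.7790 kWh/t
Stage 2 (1718→181 µm, Wi₂=12.0): W₂ = 10·12.0·(0.074329 − 0.024126) = 6.0244 kWh/t
W = W₁ + W₂ = 1.7790 + 6.0244 = 7.8033 kWh/t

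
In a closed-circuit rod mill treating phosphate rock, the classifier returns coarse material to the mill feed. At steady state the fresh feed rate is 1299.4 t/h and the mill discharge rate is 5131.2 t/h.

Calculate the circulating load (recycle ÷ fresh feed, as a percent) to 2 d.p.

Steady state: M = F + R.
R = M − F = 5131.2 − 1299.4 = 3831.8 t/h
CL = 100·R/F = 100·3831.8/1299.4 = 294.89 %

CL = 294.89 %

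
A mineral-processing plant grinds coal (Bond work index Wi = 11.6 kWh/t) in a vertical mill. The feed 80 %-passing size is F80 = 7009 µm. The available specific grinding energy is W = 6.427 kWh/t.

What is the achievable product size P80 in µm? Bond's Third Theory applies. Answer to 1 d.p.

W = 10 Wi / √P80 − 10 Wi / √F80
P80^(−½) = W/(10 Wi) + F80^(−½)
  = 6.4270/(10·11.6) + 1/√7009 = 0.055405 + 0.011945 = 0.067350
P80 = (1/0.067350)² = 14.8479² = 220.46 µm

P80 = 220.5 µm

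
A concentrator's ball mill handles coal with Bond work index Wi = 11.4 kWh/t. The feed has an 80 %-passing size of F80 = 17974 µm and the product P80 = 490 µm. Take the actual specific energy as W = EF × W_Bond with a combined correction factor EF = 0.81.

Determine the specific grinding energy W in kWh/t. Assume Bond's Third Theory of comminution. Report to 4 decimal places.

W_Bond = 10·Wi·(1/√P₈₀ − 1/√F₈₀)
1/√490 = 0.045175;  1/√17974 = 0.007459
W = 10·11.4·(0.045175 − 0.007459) = 4.2997 kWh/t
Apply correction: 4.2997 × 0.81 = 3.4827 kWh/t

W = 3.4827 kWh/t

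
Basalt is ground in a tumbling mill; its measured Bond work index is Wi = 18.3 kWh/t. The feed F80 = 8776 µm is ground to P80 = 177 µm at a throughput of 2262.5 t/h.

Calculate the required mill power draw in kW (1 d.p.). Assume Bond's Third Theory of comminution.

P = 26701.3 kW

W = 10 Wi / √P80 − 10 Wi / √F80
W = 10·18.3·(1/√177 − 1/√8776) = 10·18.3·(0.064490) = 11.8017 kWh/t
Mill draw = 11.8017 × 2262.5 = 26701.3 kW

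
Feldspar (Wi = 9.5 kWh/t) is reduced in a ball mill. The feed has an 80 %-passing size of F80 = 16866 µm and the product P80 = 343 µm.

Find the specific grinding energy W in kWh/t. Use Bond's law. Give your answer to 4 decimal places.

W = 4.3980 kWh/t

Bond: W = 10·Wi·(1/√P80 − 1/√F80)
1/√343 = 0.053995;  1/√16866 = 0.007700
W = 10·9.5·(0.053995 − 0.007700) = 4.3980 kWh/t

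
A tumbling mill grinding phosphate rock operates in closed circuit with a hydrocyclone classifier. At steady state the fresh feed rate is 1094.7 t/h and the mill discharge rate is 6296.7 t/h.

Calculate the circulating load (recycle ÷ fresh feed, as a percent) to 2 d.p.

Steady state: M = F + R.
R = M − F = 6296.7 − 1094.7 = 5202.0 t/h
CL = 100·R/F = 100·5202.0/1094.7 = 475.20 %

CL = 475.20 %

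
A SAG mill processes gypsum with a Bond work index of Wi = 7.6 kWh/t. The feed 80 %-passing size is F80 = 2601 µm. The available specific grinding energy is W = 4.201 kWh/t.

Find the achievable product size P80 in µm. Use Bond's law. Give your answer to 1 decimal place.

W = 10·Wi·[P80^(−½) − F80^(−½)]
⇒ 1/√P80 = W/(10·Wi) + 1/√F80
  = 4.2010/(10·7.6) + 1/√2601 = 0.055276 + 0.019608 = 0.074884
P80 = (1/0.074884)² = 13.3540² = 178.33 µm

P80 = 178.3 µm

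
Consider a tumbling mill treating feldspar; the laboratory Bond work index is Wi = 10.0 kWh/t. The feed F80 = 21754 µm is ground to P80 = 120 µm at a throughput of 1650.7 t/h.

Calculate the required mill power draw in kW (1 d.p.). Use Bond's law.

P = 13949.6 kW

Bond: W = 10·Wi·(1/√P80 − 1/√F80)
W = 10·10.0·(1/√120 − 1/√21754) = 10·10.0·(0.084507) = 8.4507 kWh/t
Power = W × throughput = 8.4507 kWh/t × 1650.7 t/h = 13949.6 kW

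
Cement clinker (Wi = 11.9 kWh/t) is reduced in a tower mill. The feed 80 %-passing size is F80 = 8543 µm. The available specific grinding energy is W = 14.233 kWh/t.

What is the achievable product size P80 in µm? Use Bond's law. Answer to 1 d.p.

P80 = 58.8 µm

Bond:  W = 10 Wi (1/√P − 1/√F)
P80^(−½) = W/(10 Wi) + F80^(−½)
  = 14.2330/(10·11.9) + 1/√8543 = 0.119605 + 0.010819 = 0.130424
P80 = (1/0.130424)² = 7.6673² = 58.79 µm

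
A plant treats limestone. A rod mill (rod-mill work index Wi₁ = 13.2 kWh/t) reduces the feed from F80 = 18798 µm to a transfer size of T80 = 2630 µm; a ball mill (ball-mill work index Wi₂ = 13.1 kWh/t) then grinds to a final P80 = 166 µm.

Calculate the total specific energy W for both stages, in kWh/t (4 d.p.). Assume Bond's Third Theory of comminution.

W = 10·Wi·(P80^(-½) − F80^(-½))
Stage 1 (18798→2630 µm, Wi₁=13.2): W₁ = 10·13.2·(0.019499 − 0.007294) = 1.6112 kWh/t
Stage 2 (2630→166 µm, Wi₂=13.1): W₂ = 10·13.1·(0.077615 − 0.019499) = 7.6131 kWh/t
W = W₁ + W₂ = 1.6112 + 7.6131 = 9.2243 kWh/t

W = 9.2243 kWh/t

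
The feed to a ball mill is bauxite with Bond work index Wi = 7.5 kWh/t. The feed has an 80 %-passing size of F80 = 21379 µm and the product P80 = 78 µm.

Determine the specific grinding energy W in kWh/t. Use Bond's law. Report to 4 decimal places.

W = 7.9791 kWh/t

W_Bond = 10·Wi·(1/√P₈₀ − 1/√F₈₀)
1/√78 = 0.113228;  1/√21379 = 0.006839
W = 10·7.5·(0.113228 − 0.006839) = 7.9791 kWh/t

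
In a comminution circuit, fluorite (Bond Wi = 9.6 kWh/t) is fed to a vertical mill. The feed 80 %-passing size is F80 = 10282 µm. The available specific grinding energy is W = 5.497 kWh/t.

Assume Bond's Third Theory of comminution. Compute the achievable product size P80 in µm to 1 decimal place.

P80 = 222.0 µm

W_Bond = 10·Wi·(1/√P₈₀ − 1/√F₈₀)
P80^-0.5 = F80^-0.5 + W/(10 Wi)
  = 5.4970/(10·9.6) + 1/√10282 = 0.057260 + 0.009862 = 0.067122
P80 = (1/0.067122)² = 14.8982² = 221.96 µm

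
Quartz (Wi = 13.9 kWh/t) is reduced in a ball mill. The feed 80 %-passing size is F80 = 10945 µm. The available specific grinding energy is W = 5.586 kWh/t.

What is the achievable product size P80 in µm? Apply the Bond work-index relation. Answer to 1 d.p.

P80 = 404.1 µm

Bond:  W = 10 Wi (1/√P − 1/√F)
1/√P80 = 1/√F80 + W/(10·Wi)
  = 5.5860/(10·13.9) + 1/√10945 = 0.040187 + 0.009559 = 0.049746
P80 = (1/0.049746)² = 20.1023² = 404.10 µm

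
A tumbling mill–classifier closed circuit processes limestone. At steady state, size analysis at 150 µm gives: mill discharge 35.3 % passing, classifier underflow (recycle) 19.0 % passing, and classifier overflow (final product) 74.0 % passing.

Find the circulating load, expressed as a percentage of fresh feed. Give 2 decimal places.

Mass balance on the −150 µm fraction:
Fd + Rd = Ru + Fo ⇒ R/F = (o−d)/(d−u)
r = (74.0 − 35.3)/(35.3 − 19.0) = 38.7/16.3 = 2.3742
CL = 100·r = 237.42 %

CL = 237.42 %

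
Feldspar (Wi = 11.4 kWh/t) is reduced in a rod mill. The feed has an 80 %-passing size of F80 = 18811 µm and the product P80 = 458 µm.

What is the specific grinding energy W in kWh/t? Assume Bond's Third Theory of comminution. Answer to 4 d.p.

W = 4.4957 kWh/t

W = 10 Wi / √P80 − 10 Wi / √F80
1/√458 = 0.046727;  1/√18811 = 0.007291
W = 10·11.4·(0.046727 − 0.007291) = 4.4957 kWh/t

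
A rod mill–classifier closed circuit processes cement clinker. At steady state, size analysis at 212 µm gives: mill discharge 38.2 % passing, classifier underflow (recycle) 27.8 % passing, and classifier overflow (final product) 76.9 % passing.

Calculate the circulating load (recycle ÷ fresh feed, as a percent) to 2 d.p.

Two-product formula at 212 µm:
(1+r)d = ru + o → r = (o−d)/(d−u)
r = (76.9 − 38.2)/(38.2 − 27.8) = 38.7/10.4 = 3.7212
CL = 100·r = 372.12 %

CL = 372.12 %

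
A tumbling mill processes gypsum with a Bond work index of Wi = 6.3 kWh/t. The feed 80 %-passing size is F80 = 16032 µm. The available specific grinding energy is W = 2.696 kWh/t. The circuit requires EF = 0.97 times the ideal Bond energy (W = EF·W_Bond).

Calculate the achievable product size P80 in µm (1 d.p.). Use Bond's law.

P80 = 369.6 µm

Bond:  W = 10 Wi (1/√P − 1/√F)
W_Bond = W / EF = 2.696 / 0.97 = 2.7794 kWh/t
1/√P80 = 1/√F80 + W_Bond/(10·Wi)
  = 2.7794/(10·6.3) + 1/√16032 = 0.044117 + 0.007898 = 0.052015
P80 = (1/0.052015)² = 19.2252² = 369.61 µm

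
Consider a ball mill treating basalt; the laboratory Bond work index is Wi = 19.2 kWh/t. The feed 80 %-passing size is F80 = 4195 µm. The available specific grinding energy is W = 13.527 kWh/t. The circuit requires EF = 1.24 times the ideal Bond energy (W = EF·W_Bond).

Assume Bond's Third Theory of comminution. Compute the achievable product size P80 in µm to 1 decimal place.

W = 10 Wi (P80^-0.5 − F80^-0.5)
W_Bond = W / EF = 13.527 / 1.24 = 10.9089 kWh/t
⇒ 1/√P80 = W_Bond/(10 Wi) + 1/√F80
  = 10.9089/(10·19.2) + 1/√4195 = 0.056817 + 0.015440 = 0.072257
P80 = (1/0.072257)² = 13.8396² = 191.53 µm

P80 = 191.5 µm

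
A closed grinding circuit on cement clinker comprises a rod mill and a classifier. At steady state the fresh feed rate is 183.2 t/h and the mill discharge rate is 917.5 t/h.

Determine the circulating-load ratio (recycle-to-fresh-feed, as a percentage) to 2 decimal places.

CL = 400.82 %

M = F + R at steady state, so:
R = M − F = 917.5 − 183.2 = 734.3 t/h
CL = 100·R/F = 100·734.3/183.2 = 400.82 %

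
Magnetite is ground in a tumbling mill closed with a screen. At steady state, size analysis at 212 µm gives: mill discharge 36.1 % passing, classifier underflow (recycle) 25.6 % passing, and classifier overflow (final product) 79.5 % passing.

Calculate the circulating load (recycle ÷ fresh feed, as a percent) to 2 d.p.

CL = 413.33 %

Classifier node, passing 212 µm:
d + r·d = r·u + o → r(d−u) = o−d
r = (79.5 − 36.1)/(36.1 − 25.6) = 43.4/10.5 = 4.1333
CL = 100·r = 413.33 %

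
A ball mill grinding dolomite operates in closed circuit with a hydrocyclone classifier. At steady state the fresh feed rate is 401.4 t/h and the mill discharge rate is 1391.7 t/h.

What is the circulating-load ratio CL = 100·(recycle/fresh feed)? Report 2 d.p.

Mill node: discharge = fresh + recycle.
R = M − F = 1391.7 − 401.4 = 990.3 t/h
CL = 100·R/F = 100·990.3/401.4 = 246.71 %

CL = 246.71 %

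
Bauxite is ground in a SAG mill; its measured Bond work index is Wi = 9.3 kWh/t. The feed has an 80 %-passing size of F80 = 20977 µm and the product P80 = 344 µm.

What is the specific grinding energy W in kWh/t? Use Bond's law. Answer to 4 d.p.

W = 10 Wi (1/√P80 − 1/√F80)  [Bond]
1/√344 = 0.053916;  1/√20977 = 0.006904
W = 10·9.3·(0.053916 − 0.006904) = 4.3721 kWh/t

W = 4.3721 kWh/t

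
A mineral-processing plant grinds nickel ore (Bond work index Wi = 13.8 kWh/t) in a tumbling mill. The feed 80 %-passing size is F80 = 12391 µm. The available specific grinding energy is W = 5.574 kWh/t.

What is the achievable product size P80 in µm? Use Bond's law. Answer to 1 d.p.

P80 = 410.2 µm

Bond:  W = 10 Wi (1/√P − 1/√F)
⇒ 1/√P80 = W/(10·Wi) + 1/√F80
  = 5.5740/(10·13.8) + 1/√12391 = 0.040391 + 0.008984 = 0.049375
P80 = (1/0.049375)² = 20.2532² = 410.19 µm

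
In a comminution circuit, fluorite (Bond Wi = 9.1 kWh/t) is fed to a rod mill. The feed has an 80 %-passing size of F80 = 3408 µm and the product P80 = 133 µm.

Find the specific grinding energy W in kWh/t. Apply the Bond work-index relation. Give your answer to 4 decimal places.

W = 6.3319 kWh/t

Bond: W = 10·Wi·(1/√P80 − 1/√F80)
1/√133 = 0.086711;  1/√3408 = 0.017130
W = 10·9.1·(0.086711 − 0.017130) = 6.3319 kWh/t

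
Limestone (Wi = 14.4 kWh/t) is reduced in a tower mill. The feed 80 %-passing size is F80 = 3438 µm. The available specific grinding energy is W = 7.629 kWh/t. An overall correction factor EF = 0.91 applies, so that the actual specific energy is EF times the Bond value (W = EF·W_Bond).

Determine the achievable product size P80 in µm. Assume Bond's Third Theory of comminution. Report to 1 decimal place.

Bond: W = 10·Wi·(1/√P80 − 1/√F80)
W_Bond = W / EF = 7.629 / 0.91 = 8.3835 kWh/t
P80^-0.5 = F80^-0.5 + W_Bond/(10 Wi)
  = 8.3835/(10·14.4) + 1/√3438 = 0.058219 + 0.017055 = 0.075274
P80 = (1/0.075274)² = 13.2849² = 176.49 µm

P80 = 176.5 µm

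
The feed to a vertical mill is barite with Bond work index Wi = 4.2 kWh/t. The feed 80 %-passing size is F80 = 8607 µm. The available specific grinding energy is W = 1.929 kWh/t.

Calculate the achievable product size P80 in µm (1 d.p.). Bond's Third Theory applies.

P80 = 311.0 µm

W = 10·Wi·[P80^(−½) − F80^(−½)]
⇒ 1/√P80 = W/(10·Wi) + 1/√F80
  = 1.9290/(10·4.2) + 1/√8607 = 0.045929 + 0.010779 = 0.056707
P80 = (1/0.056707)² = 17.6344² = 310.97 µm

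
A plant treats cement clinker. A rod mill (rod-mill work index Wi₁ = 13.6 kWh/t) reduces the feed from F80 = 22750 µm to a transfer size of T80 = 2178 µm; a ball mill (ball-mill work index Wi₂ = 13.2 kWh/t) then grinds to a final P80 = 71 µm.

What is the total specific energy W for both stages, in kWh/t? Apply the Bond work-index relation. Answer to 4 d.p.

W = 14.8496 kWh/t

W = 10 Wi (1/√P80 − 1/√F80)  [Bond]
Stage 1 (22750→2178 µm, Wi₁=13.6): W₁ = 10·13.6·(0.021427 − 0.006630) = 2.0125 kWh/t
Stage 2 (2178→71 µm, Wi₂=13.2): W₂ = 10·13.2·(0.118678 − 0.021427) = 12.8371 kWh/t
W = W₁ + W₂ = 2.0125 + 12.8371 = 14.8496 kWh/t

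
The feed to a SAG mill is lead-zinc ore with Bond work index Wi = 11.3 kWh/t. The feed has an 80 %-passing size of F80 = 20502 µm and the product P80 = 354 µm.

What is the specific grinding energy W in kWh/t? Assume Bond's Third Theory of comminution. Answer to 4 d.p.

W = 5.2167 kWh/t

W = 10·Wi·[P80^(−½) − F80^(−½)]
1/√354 = 0.053149;  1/√20502 = 0.006984
W = 10·11.3·(0.053149 − 0.006984) = 5.2167 kWh/t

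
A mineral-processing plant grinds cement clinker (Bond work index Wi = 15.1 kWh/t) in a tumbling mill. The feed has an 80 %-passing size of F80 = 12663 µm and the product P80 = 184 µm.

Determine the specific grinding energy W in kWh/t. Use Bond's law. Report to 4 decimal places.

W_Bond = 10·Wi·(1/√P₈₀ − 1/√F₈₀)
1/√184 = 0.073721;  1/√12663 = 0.008887
W = 10·15.1·(0.073721 − 0.008887) = 9.7900 kWh/t

W = 9.7900 kWh/t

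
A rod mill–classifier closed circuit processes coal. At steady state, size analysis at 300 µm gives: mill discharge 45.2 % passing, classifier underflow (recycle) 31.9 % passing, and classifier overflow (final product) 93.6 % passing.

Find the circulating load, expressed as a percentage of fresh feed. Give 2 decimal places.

Mass balance on the −300 µm fraction:
d + r·d = r·u + o → r(d−u) = o−d
r = (93.6 − 45.2)/(45.2 − 31.9) = 48.4/13.3 = 3.6391
CL = 100·r = 363.91 %

CL = 363.91 %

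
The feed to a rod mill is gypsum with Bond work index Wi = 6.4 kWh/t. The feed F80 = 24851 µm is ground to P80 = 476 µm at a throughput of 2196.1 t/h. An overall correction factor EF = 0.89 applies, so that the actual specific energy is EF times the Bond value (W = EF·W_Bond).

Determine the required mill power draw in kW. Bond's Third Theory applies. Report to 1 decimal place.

W_Bond = 10·Wi·(1/√P₈₀ − 1/√F₈₀)
W = 10·6.4·(1/√476 − 1/√24851) = 10·6.4·(0.039491) = 2.5275 kWh/t
W_actual = 0.89 × 2.5275 = 2.2494 kWh/t
P_mill = W·ṁ = 2.2494·2196.1 = 4940.0 kW

P = 4940.0 kW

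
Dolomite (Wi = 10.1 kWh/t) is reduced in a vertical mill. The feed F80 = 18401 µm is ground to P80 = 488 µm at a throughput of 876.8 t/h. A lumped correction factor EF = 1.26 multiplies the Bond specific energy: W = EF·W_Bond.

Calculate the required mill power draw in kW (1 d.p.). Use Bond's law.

W = 10·Wi·(P80^(-½) − F80^(-½))
W = 10·10.1·(1/√488 − 1/√18401) = 10·10.1·(0.037896) = 3.8275 kWh/t
With EF = 1.26: W = 3.8275·1.26 = 4.8226 kWh/t
P = W·T = 4.8226·876.8 = 4228.5 kW

P = 4228.5 kW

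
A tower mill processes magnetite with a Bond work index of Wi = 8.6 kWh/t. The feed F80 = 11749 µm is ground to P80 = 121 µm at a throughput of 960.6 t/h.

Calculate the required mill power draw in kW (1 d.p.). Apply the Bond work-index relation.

P = 6748.0 kW

W = 10 Wi / √P80 − 10 Wi / √F80
W = 10·8.6·(1/√121 − 1/√11749) = 10·8.6·(0.081683) = 7.0248 kWh/t
P_mill = W·ṁ = 7.0248·960.6 = 6748.0 kW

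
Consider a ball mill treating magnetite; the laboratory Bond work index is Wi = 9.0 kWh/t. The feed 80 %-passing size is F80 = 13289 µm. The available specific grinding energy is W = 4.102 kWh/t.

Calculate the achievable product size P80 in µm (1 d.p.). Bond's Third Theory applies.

P80 = 339.8 µm

W = 10 Wi / √P80 − 10 Wi / √F80
P80^-0.5 = F80^-0.5 + W/(10 Wi)
  = 4.1020/(10·9.0) + 1/√13289 = 0.045578 + 0.008675 = 0.054252
P80 = (1/0.054252)² = 18.4323² = 339.75 µm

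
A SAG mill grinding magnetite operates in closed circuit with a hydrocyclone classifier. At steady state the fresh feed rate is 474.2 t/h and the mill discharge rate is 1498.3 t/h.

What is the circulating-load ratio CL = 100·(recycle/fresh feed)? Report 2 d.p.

Mill node: discharge = fresh + recycle.
R = M − F = 1498.3 − 474.2 = 1024.1 t/h
CL = 100·R/F = 100·1024.1/474.2 = 215.96 %

CL = 215.96 %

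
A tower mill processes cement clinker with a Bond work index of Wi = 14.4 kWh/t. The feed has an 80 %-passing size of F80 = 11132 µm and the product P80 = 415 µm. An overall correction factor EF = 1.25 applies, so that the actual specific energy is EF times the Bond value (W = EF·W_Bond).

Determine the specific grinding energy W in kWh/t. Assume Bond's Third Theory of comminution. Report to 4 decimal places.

W = 7.1298 kWh/t

W = 10 Wi / √P80 − 10 Wi / √F80
1/√415 = 0.049088;  1/√11132 = 0.009478
W = 10·14.4·(0.049088 − 0.009478) = 5.7039 kWh/t
W_actual = 1.25 × 5.7039 = 7.1298 kWh/t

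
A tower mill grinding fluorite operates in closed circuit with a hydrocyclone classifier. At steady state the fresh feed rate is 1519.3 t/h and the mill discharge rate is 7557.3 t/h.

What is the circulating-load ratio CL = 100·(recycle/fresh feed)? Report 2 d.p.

CL = 397.42 %

Mill node: discharge = fresh + recycle.
R = M − F = 7557.3 − 1519.3 = 6038.0 t/h
CL = 100·R/F = 100·6038.0/1519.3 = 397.42 %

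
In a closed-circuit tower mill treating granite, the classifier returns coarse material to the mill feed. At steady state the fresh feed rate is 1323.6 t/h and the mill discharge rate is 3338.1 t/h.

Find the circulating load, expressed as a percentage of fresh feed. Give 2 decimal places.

Steady state: M = F + R.
R = M − F = 3338.1 − 1323.6 = 2014.5 t/h
CL = 100·R/F = 100·2014.5/1323.6 = 152.20 %

CL = 152.20 %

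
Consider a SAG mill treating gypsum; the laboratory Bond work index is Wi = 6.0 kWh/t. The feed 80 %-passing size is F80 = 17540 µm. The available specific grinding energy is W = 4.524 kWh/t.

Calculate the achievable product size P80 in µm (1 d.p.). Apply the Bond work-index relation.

P80 = 145.3 µm

W_Bond = 10·Wi·(1/√P₈₀ − 1/√F₈₀)
⇒ 1/√P80 = W/(10 Wi) + 1/√F80
  = 4.5240/(10·6.0) + 1/√17540 = 0.075400 + 0.007551 = 0.082951
P80 = (1/0.082951)² = 12.0554² = 145.33 µm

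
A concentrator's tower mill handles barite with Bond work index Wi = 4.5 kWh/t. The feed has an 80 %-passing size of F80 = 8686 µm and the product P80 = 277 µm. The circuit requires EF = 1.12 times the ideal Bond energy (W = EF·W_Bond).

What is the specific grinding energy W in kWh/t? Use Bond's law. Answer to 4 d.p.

W = 10 Wi (P80^-0.5 − F80^-0.5)
1/√277 = 0.060084;  1/√8686 = 0.010730
W = 10·4.5·(0.060084 − 0.010730) = 2.2209 kWh/t
W_actual = 1.12 × 2.2209 = 2.4875 kWh/t

W = 2.4875 kWh/t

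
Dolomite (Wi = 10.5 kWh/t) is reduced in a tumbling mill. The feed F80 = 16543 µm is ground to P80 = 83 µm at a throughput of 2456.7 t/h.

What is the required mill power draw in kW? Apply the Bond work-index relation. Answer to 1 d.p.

W = 10 Wi / √P80 − 10 Wi / √F80
W = 10·10.5·(1/√83 − 1/√16543) = 10·10.5·(0.101989) = 10.7089 kWh/t
Mill draw = 10.7089 × 2456.7 = 26308.5 kW

P = 26308.5 kW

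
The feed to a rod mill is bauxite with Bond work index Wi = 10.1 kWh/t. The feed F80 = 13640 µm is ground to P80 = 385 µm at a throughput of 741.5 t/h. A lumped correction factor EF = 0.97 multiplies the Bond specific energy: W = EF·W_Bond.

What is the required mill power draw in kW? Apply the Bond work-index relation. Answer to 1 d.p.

P = 3080.3 kW

W_Bond = 10·Wi·(1/√P₈₀ − 1/√F₈₀)
W = 10·10.1·(1/√385 − 1/√13640) = 10·10.1·(0.042402) = 4.2826 kWh/t
W_actual = 0.97 × 4.2826 = 4.1542 kWh/t
Power = W × throughput = 4.1542 kWh/t × 741.5 t/h = 3080.3 kW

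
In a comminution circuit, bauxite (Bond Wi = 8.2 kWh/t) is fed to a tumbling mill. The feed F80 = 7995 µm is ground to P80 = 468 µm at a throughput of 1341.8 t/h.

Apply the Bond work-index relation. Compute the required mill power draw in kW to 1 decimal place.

P = 3855.5 kW

W = 10 Wi (1/√P80 − 1/√F80)  [Bond]
W = 10·8.2·(1/√468 − 1/√7995) = 10·8.2·(0.035041) = 2.8734 kWh/t
Mill draw = 2.8734 × 1341.8 = 3855.5 kW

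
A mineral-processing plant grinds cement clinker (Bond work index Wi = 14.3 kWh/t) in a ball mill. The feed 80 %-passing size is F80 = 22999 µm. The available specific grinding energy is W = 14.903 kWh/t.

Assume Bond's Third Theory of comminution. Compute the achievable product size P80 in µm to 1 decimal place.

P80 = 81.4 µm

W = 10 Wi (1/√P80 − 1/√F80)  [Bond]
⇒ 1/√P80 = W/(10·Wi) + 1/√F80
  = 14.9030/(10·14.3) + 1/√22999 = 0.104217 + 0.006594 = 0.110811
P80 = (1/0.110811)² = 9.0244² = 81.44 µm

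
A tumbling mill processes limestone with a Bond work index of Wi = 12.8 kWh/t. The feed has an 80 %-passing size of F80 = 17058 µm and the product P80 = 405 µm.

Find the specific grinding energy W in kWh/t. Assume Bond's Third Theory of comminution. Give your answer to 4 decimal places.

W = 10 Wi (1/√P80 − 1/√F80)  [Bond]
1/√405 = 0.049690;  1/√17058 = 0.007657
W = 10·12.8·(0.049690 − 0.007657) = 5.3803 kWh/t

W = 5.3803 kWh/t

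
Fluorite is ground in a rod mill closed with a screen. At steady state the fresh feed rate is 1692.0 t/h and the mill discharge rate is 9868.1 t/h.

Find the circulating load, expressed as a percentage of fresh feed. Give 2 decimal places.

Discharge = new feed + return, hence
R = M − F = 9868.1 − 1692.0 = 8176.1 t/h
CL = 100·R/F = 100·8176.1/1692.0 = 483.22 %

CL = 483.22 %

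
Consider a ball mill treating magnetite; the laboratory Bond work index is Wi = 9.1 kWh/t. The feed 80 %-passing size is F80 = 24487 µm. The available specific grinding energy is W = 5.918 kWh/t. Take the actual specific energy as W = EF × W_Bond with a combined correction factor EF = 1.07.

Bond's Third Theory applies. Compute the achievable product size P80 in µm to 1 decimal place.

W = 10 Wi (1/√P80 − 1/√F80)  [Bond]
W_Bond = W / EF = 5.918 / 1.07 = 5.5308 kWh/t
1/√P80 = 1/√F80 + W_Bond/(10·Wi)
  = 5.5308/(10·9.1) + 1/√24487 = 0.060778 + 0.006390 = 0.067169
P80 = (1/0.067169)² = 14.8878² = 221.65 µm

P80 = 221.6 µm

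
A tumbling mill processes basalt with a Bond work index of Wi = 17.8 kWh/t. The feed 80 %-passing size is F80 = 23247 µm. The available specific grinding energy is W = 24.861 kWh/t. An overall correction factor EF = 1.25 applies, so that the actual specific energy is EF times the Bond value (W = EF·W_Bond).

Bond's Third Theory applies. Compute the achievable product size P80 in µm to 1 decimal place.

Bond:  W = 10 Wi (1/√P − 1/√F)
W_Bond = W / EF = 24.861 / 1.25 = 19.8888 kWh/t
1/√P80 = 1/√F80 + W_Bond/(10·Wi)
  = 19.8888/(10·17.8) + 1/√23247 = 0.111735 + 0.006559 = 0.118294
P80 = (1/0.118294)² = 8.4535² = 71.46 µm

P80 = 71.5 µm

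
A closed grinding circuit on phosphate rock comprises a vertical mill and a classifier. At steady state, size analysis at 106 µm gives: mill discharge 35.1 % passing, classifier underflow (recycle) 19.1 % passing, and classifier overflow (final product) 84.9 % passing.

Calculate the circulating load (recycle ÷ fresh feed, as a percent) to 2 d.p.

Two-product formula at 106 µm:
d + r·d = r·u + o → r(d−u) = o−d
r = (84.9 − 35.1)/(35.1 − 19.1) = 49.8/16.0 = 3.1125
CL = 100·r = 311.25 %

CL = 311.25 %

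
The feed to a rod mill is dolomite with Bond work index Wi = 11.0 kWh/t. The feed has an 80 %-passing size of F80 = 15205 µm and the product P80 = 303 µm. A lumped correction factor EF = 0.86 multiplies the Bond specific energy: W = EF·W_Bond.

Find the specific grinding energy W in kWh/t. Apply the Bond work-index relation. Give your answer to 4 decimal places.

W = 10 Wi / √P80 − 10 Wi / √F80
1/√303 = 0.057448;  1/√15205 = 0.008110
W = 10·11.0·(0.057448 − 0.008110) = 5.4273 kWh/t
W_actual = 0.86 × 5.4273 = 4.6674 kWh/t

W = 4.6674 kWh/t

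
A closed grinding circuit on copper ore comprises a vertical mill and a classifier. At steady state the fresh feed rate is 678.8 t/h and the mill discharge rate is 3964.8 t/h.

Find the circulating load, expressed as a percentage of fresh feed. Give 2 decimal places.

Discharge = new feed + return, hence
R = M − F = 3964.8 − 678.8 = 3286.0 t/h
CL = 100·R/F = 100·3286.0/678.8 = 484.09 %

CL = 484.09 %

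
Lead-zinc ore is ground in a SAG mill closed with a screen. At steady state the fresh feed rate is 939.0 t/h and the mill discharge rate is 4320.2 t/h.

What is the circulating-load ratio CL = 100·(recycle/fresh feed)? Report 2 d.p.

Mill node: discharge = fresh + recycle.
R = M − F = 4320.2 − 939.0 = 3381.2 t/h
CL = 100·R/F = 100·3381.2/939.0 = 360.09 %

CL = 360.09 %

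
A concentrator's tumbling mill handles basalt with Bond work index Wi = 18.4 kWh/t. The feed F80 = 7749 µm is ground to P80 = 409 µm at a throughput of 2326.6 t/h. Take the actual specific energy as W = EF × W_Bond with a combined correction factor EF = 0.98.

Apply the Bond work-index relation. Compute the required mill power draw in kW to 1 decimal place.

P = 15978.7 kW

W = 10·Wi·[P80^(−½) − F80^(−½)]
W = 10·18.4·(1/√409 − 1/√7749) = 10·18.4·(0.038087) = 7.0080 kWh/t
Corrected W = EF·W_Bond = 0.98·7.0080 = 6.8678 kWh/t
P = W·T = 6.8678·2326.6 = 15978.7 kW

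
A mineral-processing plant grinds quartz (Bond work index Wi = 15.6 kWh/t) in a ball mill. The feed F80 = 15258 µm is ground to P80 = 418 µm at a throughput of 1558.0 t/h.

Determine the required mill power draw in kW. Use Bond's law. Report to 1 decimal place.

P = 9920.2 kW

W = 10 Wi (1/√P80 − 1/√F80)  [Bond]
W = 10·15.6·(1/√418 − 1/√15258) = 10·15.6·(0.040816) = 6.3673 kWh/t
P = W·T = 6.3673·1558.0 = 9920.2 kW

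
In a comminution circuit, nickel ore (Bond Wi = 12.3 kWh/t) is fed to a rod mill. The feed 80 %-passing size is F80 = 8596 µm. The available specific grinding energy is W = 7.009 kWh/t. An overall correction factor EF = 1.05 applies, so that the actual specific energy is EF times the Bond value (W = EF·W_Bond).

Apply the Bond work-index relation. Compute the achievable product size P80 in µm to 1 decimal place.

W = 10 Wi (P80^-0.5 − F80^-0.5)
W_Bond = W / EF = 7.009 / 1.05 = 6.6752 kWh/t
⇒ 1/√P80 = W_Bond/(10·Wi) + 1/√F80
  = 6.6752/(10·12.3) + 1/√8596 = 0.054270 + 0.010786 = 0.065056
P80 = (1/0.065056)² = 15.3714² = 236.28 µm

P80 = 236.3 µm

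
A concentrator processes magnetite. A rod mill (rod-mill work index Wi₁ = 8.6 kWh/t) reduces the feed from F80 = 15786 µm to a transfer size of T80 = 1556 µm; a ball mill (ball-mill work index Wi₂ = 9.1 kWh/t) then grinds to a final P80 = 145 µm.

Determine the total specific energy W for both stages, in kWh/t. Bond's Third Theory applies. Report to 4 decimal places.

W = 10 Wi / √P80 − 10 Wi / √F80
Stage 1 (15786→1556 µm, Wi₁=8.6): W₁ = 10·8.6·(0.025351 − 0.007959) = 1.4957 kWh/t
Stage 2 (1556→145 µm, Wi₂=9.1): W₂ = 10·9.1·(0.083045 − 0.025351) = 5.2502 kWh/t
W = W₁ + W₂ = 1.4957 + 5.2502 = 6.7459 kWh/t

W = 6.7459 kWh/t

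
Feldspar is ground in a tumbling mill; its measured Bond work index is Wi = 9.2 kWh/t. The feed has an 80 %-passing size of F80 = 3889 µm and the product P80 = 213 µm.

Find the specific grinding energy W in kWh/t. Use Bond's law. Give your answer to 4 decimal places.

W = 4.8285 kWh/t

W = 10 Wi (1/√P80 − 1/√F80)  [Bond]
1/√213 = 0.068519;  1/√3889 = 0.016035
W = 10·9.2·(0.068519 − 0.016035) = 4.8285 kWh/t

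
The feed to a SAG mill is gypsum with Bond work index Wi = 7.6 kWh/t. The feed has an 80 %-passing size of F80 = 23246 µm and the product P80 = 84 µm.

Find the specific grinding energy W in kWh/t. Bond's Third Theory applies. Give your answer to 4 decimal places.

W = 7.7938 kWh/t

Bond:  W = 10 Wi (1/√P − 1/√F)
1/√84 = 0.109109;  1/√23246 = 0.006559
W = 10·7.6·(0.109109 − 0.006559) = 7.7938 kWh/t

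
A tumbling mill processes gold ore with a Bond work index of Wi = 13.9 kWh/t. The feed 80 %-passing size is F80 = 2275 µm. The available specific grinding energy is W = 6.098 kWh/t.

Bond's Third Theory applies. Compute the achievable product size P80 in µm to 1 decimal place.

P80 = 237.9 µm

W = 10 Wi (1/√P80 − 1/√F80)  [Bond]
P80^-0.5 = F80^-0.5 + W/(10 Wi)
  = 6.0980/(10·13.9) + 1/√2275 = 0.043871 + 0.020966 = 0.064836
P80 = (1/0.064836)² = 15.4235² = 237.88 µm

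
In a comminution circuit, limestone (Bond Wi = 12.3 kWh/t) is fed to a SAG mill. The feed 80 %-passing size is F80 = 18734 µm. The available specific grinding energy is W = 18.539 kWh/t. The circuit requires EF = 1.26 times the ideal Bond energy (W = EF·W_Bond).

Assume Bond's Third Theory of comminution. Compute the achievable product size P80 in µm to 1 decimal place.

W = 10·Wi·(P80^(-½) − F80^(-½))
W_Bond = W / EF = 18.539 / 1.26 = 14.7135 kWh/t
P80^(−½) = W_Bond/(10 Wi) + F80^(−½)
  = 14.7135/(10·12.3) + 1/√18734 = 0.119622 + 0.007306 = 0.126928
P80 = (1/0.126928)² = 7.8785² = 62.07 µm

P80 = 62.1 µm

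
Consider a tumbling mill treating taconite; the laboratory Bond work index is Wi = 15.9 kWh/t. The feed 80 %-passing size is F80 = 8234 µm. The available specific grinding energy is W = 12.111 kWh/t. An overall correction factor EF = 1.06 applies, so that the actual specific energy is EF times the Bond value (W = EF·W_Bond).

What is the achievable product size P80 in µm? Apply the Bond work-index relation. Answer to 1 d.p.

P80 = 145.6 µm

W = 10·Wi·[P80^(−½) − F80^(−½)]
W_Bond = W / EF = 12.111 / 1.06 = 11.4255 kWh/t
1/√P80 = 1/√F80 + W_Bond/(10·Wi)
  = 11.4255/(10·15.9) + 1/√8234 = 0.071858 + 0.011020 = 0.082879
P80 = (1/0.082879)² = 12.0658² = 145.58 µm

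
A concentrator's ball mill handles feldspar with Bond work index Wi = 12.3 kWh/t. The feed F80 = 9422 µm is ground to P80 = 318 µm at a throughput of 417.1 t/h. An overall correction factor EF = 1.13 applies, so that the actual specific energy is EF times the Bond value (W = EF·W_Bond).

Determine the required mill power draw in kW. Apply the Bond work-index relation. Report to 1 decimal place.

W = 10·Wi·(P80^(-½) − F80^(-½))
W = 10·12.3·(1/√318 − 1/√9422) = 10·12.3·(0.045775) = 5.6303 kWh/t
With EF = 1.13: W = 5.6303·1.13 = 6.3623 kWh/t
P = W·T = 6.3623·417.1 = 2653.7 kW

P = 2653.7 kW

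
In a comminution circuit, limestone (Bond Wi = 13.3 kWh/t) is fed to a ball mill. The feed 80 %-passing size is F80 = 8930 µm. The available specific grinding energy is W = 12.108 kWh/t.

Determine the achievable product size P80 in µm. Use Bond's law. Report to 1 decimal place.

P80 = 96.8 µm

W = 10 Wi (1/√P80 − 1/√F80)  [Bond]
⇒ 1/√P80 = W/(10·Wi) + 1/√F80
  = 12.1080/(10·13.3) + 1/√8930 = 0.091038 + 0.010582 = 0.101620
P80 = (1/0.101620)² = 9.8406² = 96.84 µm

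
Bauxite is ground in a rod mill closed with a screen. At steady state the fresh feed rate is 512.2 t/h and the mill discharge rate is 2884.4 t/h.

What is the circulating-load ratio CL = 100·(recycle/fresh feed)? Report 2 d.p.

CL = 463.14 %

Steady state: M = F + R.
R = M − F = 2884.4 − 512.2 = 2372.2 t/h
CL = 100·R/F = 100·2372.2/512.2 = 463.14 %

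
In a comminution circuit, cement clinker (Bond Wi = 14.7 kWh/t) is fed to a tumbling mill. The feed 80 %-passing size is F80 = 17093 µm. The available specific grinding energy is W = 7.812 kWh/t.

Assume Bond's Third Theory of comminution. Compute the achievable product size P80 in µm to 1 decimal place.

Bond:  W = 10 Wi (1/√P − 1/√F)
1/√P80 = 1/√F80 + W/(10·Wi)
  = 7.8120/(10·14.7) + 1/√17093 = 0.053143 + 0.007649 = 0.060792
P80 = (1/0.060792)² = 16.4496² = 270.59 µm

P80 = 270.6 µm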